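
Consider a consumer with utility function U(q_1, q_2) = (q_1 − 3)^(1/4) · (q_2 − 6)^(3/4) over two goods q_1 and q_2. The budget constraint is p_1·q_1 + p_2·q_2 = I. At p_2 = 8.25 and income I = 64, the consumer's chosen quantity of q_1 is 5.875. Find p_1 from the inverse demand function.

MRS = (1/3)·(q_2−6)/(q_1−3). Tangency with p_1/p_2 gives q_2−6 = 3·(p_1/p_2)·(q_1−3).
Substituting into the budget: q_1* = 3 + 0.25·(I − 3·p_1 − 6·p_2)/p_1, and q_2* = 6 + 0.75·(…)/p_2.
Set q_1* = 5.875 in the demand function and solve for p_1: p_1 = 1.

p_1 = 1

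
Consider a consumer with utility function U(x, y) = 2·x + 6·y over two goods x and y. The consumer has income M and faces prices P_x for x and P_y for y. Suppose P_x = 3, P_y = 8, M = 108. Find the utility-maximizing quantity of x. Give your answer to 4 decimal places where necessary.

Linear utility — the consumer picks whichever good has higher MU/price: 2/3 = 0.6667 vs 6/8 = 0.75.
y gives more utility per dollar, so spend all income on y: y* = M/P_y, x* = 0.
Numerically: x* = 0, y* = 13.5.

x* = 0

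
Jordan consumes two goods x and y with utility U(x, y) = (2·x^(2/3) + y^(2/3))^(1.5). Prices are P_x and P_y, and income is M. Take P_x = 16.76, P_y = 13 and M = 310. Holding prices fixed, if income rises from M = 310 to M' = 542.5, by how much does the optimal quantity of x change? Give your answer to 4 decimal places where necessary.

Δx* = 11.4859

From the CES first-order condition, 2·(y/x)^(1/3) = P_x/P_y.
Hence y/x = ((1/2)·P_x/P_y)^(1/(1/3)), i.e. raised to the 3 power.
Substitute y = (y/x)·x into the budget: x* = M/(P_x + P_y·(y/x)).
Numerically y/x = 0.267856, so x* = 310/(16.76 + 13·0.267856) = 15.3146.
At M' = 542.5: x* = 26.8005. Change: 26.8005 − 15.3146 = 11.4859.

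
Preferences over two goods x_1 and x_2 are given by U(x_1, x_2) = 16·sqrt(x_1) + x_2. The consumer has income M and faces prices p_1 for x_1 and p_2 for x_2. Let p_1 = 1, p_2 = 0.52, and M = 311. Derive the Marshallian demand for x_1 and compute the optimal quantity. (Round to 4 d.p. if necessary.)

Set MRS = p_1/p_2: 8·x_1^(−1/2) = p_1/p_2.
Thus x_1* = (8·p_2/p_1)² — independent of M — with the rest of income spent on x_2.
Plugging in: x_1* = (8·0.52/1)² = 17.3056.

x_1* = 17.3056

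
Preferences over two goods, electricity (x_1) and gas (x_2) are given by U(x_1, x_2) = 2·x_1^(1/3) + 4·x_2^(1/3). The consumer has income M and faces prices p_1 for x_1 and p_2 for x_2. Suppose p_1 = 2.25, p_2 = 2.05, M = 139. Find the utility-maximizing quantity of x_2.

x_2* = 50.6962

Numerically x_2/x_1 = 3.25228, so x_1* = 139/(2.25 + 2.05·3.25228) = 15.5879 and x_2* = 3.25228·15.5879 = 50.6962.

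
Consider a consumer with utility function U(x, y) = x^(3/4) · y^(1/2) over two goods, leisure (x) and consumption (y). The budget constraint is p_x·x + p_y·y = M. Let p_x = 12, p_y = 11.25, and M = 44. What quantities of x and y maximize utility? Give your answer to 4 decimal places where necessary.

Tangency: MRS = (3/2)·y/x = p_x/p_y.
So 0.75·p_y·y = 0.5·p_x·x; combined with the budget, a share 0.6 of income goes to x.
Demand: x*(p_x,p_y,M) = 0.6·M/p_x and y* = 0.4·M/p_y.
At p_x=12, p_y=11.25, M=44: x* = 0.6·44/12 = 2.2, y* = 1.5644.

x* = 2.2, y* = 1.5644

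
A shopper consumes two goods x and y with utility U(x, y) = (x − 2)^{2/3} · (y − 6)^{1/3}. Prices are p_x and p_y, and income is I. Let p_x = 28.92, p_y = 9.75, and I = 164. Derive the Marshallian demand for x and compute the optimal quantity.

This is Cobb-Douglas in (x−2, y−6): tangency gives 2/3·p_y·(y−6) = 1/3·p_x·(x−2).
Substituting into the budget: x* = 2 + 2/3·(I − 2·p_x − 6·p_y)/p_x, and y* = 6 + 1/3·(…)/p_y.
Discretionary income = 164 − 2·28.92 − 6·9.75 = 47.66; x* = 2 + 2/3·47.66/28.92 = 3.0987.

x* = 3.0987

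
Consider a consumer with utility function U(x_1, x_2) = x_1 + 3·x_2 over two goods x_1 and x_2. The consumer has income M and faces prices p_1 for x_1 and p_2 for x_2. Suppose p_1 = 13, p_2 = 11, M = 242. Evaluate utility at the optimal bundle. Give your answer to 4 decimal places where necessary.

V = 66

Linear utility — the consumer picks whichever good has higher MU/price: 1/13 = 0.0769 vs 3/11 = 0.2727.
x_2 gives more utility per dollar, so spend all income on x_2: x_2* = M/p_2, x_1* = 0.
Numerically: x_1* = 0, x_2* = 22.
Utility at the optimum: U(0, 22) = 66.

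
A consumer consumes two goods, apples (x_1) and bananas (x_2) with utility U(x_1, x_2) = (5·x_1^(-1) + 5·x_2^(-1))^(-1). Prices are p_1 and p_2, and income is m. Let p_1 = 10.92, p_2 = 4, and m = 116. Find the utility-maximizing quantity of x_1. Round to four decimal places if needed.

x_1* = 6.6176

MU_x_1 ∝ 5·x_1^(-2), MU_x_2 ∝ 5·x_2^(-2), so MRS = (x_2/x_1)^(2) = p_1/p_2.
Solve for the ratio: x_2/x_1 = [p_1/p_2]^(0.5).
With the ratio pinned down, the budget gives x_1* = m/(p_1 + p_2·(x_2/x_1)) and x_2* = (x_2/x_1)·x_1*.
Numerically x_2/x_1 = 1.652271, so x_1* = 116/(10.92 + 4·1.652271) = 6.6176.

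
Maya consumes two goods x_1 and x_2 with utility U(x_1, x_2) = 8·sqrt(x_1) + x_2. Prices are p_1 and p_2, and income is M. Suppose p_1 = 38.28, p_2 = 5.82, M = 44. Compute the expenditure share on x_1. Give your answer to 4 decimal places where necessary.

Set MRS = p_1/p_2: 4·x_1^(−1/2) = p_1/p_2.
Solve: √x_1 = 4·p_2/p_1, so x_1*(p_1,p_2) = (4·p_2/p_1)², and x_2* = (M − p_1·x_1*)/p_2.
Plugging in: x_1* = (4·5.82/38.28)² = 0.3698, x_2* = 5.1275.
Expenditure on x_1: 38.28·0.3698 = 14.1577; share = 0.3218.

share on x_1 = 0.3218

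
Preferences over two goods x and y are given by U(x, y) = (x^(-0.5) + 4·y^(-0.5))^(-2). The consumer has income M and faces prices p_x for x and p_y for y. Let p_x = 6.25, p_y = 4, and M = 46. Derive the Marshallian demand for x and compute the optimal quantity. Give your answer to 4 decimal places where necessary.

x* = 2.3206

MU_x ∝ x^(-1.5), MU_y ∝ 4·y^(-1.5), so MRS = (1/4)·(y/x)^(1.5) = p_x/p_y.
Solve for the ratio: y/x = [4·p_x/p_y]^(2/3).
Substitute y = (y/x)·x into the budget: x* = M/(p_x + p_y·(y/x)).
Numerically y/x = 3.393022, so x* = 46/(6.25 + 4·3.393022) = 2.3206.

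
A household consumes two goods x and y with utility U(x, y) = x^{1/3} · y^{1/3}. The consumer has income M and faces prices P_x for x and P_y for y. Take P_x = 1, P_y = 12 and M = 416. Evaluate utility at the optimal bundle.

Tangency: MRS = y/x = P_x/P_y.
So 1/3·P_y·y = 1/3·P_x·x; combined with the budget, a share 0.5 of income goes to x.
Demand: x*(P_x,P_y,M) = 0.5·M/P_x and y* = 0.5·M/P_y.
At P_x=1, P_y=12, M=416: x* = 0.5·416/1 = 208, y* = 17.3333.
Utility at the optimum: U(208, 17.3333) = 15.3338.

V = 15.3338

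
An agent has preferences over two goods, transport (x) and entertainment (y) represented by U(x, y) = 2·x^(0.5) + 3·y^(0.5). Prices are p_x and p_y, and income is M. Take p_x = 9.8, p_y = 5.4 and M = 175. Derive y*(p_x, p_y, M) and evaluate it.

y* = 26.0322

Substitute y = (y/x)·x into the budget: x* = M/(p_x + p_y·(y/x)).
Numerically y/x = 7.410494, so x* = 175/(9.8 + 5.4·7.410494) = 3.5129 and y* = 7.410494·3.5129 = 26.0322.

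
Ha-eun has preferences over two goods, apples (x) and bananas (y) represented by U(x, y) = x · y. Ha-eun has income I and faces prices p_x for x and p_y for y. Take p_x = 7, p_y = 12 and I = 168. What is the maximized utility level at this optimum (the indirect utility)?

V = 84

Tangency: MRS = y/x = p_x/p_y.
Rearranging, p_y·y = p_x·x. Substituting into the budget gives p_x·x·(1 + 1) = I.
Demand: x*(p_x,p_y,I) = 0.5·I/p_x and y* = 0.5·I/p_y.
At p_x=7, p_y=12, I=168: x* = 0.5·168/7 = 12, y* = 7.
Utility at the optimum: U(12, 7) = 84.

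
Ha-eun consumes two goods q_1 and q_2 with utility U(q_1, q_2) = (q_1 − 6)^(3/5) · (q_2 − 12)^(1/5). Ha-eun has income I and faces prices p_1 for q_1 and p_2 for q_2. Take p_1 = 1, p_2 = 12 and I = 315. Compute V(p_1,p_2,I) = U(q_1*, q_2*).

Substituting into the budget: q_1* = 6 + 0.75·(I − 6·p_1 − 12·p_2)/p_1, and q_2* = 12 + 0.25·(…)/p_2.
Discretionary income = 315 − 6·1 − 12·12 = 165; q_1* = 6 + 0.75·165/1 = 129.75; q_2* = 12 + 0.25·165/12 = 15.4375.
Utility at the optimum: U(129.75, 15.4375) = 23.0556.

V = 23.0556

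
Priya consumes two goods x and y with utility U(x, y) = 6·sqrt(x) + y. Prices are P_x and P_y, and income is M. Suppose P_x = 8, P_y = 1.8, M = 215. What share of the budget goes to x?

share on x = 0.017

Utility is quasi-linear in y; the FOC for x is 3/√x = P_x/P_y.
Solve: √x = 3·P_y/P_x, so x*(P_x,P_y) = (3·P_y/P_x)², and y* = (M − P_x·x*)/P_y.
Plugging in: x* = (3·1.8/8)² = 0.4556, y* = 117.4194.
Expenditure on x: 8·0.4556 = 3.645; share = 0.017.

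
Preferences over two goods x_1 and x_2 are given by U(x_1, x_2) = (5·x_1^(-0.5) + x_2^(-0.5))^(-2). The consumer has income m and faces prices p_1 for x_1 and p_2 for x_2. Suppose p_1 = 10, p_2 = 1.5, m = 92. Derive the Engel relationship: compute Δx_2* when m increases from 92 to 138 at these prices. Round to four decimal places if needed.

Δx_2* = 4.7156

MU_x_1 ∝ 5·x_1^(-1.5), MU_x_2 ∝ x_2^(-1.5), so MRS = 5·(x_2/x_1)^(1.5) = p_1/p_2.
Solve for the ratio: x_2/x_1 = [(1/5)·p_1/p_2]^(2/3).
With the ratio pinned down, the budget gives x_1* = m/(p_1 + p_2·(x_2/x_1)) and x_2* = (x_2/x_1)·x_1*.
Numerically x_2/x_1 = 1.211414, so x_1* = 92/(10 + 1.5·1.211414) = 7.7853 and x_2* = 1.211414·7.7853 = 9.4312.
At m' = 138: x_2* = 14.1469. Change: 14.1469 − 9.4312 = 4.7156.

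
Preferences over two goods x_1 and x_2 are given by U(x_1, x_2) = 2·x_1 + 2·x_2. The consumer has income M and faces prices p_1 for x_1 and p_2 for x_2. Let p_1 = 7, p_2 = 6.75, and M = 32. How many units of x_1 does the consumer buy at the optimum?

x_1* = 0

Perfect substitutes: compare marginal utility per dollar. 2/p_1 vs 2/p_2 → 0.2857 vs 0.2963.
x_2 gives more utility per dollar, so spend all income on x_2: x_2* = M/p_2, x_1* = 0.
Numerically: x_1* = 0, x_2* = 4.7407.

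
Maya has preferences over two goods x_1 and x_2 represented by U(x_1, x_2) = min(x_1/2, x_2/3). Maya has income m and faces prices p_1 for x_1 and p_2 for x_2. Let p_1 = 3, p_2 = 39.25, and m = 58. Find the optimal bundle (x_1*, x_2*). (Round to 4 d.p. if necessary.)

Leontief preferences: the optimum is at the kink where x_1/2 = x_2/3, i.e. x_2 = (3/2)·x_1.
Budget: p_1·x_1 + p_2·(3/2)·x_1 = m, so (2·p_1 + 3·p_2)·x_1 = 2·m.
Demand: x_1*(p_1,p_2,m) = 2·m/(2·p_1 + 3·p_2), x_2* = 3·m/(2·p_1 + 3·p_2).
Here 2·3 + 3·39.25 = 123.75, giving x_1* = 0.9374 and x_2* = 1.4061.

x_1* = 0.9374, x_2* = 1.4061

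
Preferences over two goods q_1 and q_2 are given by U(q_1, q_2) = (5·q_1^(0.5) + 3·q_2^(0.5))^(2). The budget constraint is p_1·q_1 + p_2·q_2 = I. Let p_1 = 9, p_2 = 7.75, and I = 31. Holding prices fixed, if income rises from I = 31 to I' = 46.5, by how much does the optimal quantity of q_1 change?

Δq_1* = 1.2145

From the CES first-order condition, (5/3)·(q_2/q_1)^(0.5) = p_1/p_2.
Solve for the ratio: q_2/q_1 = [(3/5)·p_1/p_2]^(2).
With the ratio pinned down, the budget gives q_1* = I/(p_1 + p_2·(q_2/q_1)) and q_2* = (q_2/q_1)·q_1*.
Numerically q_2/q_1 = 0.485494, so q_1* = 31/(9 + 7.75·0.485494) = 2.429.
At I' = 46.5: q_1* = 3.6435. Change: 3.6435 − 2.429 = 1.2145.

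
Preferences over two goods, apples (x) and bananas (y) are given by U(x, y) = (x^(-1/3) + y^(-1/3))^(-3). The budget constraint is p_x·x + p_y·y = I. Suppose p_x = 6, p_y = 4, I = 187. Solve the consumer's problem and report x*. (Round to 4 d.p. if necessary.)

x* = 16.3725

Numerically y/x = 1.355403, so x* = 187/(6 + 4·1.355403) = 16.3725.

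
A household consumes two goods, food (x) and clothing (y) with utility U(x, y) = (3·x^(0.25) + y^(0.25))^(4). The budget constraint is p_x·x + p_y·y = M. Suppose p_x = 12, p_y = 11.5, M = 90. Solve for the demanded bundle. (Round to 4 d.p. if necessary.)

x* = 6.0757, y* = 1.4862

Substitute y = (y/x)·x into the budget: x* = M/(p_x + p_y·(y/x)).
Numerically y/x = 0.244615, so x* = 90/(12 + 11.5·0.244615) = 6.0757 and y* = 0.244615·6.0757 = 1.4862.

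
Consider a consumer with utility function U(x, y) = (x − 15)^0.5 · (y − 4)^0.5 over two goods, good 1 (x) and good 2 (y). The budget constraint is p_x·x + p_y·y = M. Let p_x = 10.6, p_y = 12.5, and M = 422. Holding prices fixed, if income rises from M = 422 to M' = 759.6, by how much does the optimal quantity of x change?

Δx* = 15.9245

Discretionary income = 422 − 15·10.6 − 4·12.5 = 213; x* = 15 + 0.5·213/10.6 = 25.0472.
At M' = 759.6: x* = 40.9717. Change: 40.9717 − 25.0472 = 15.9245.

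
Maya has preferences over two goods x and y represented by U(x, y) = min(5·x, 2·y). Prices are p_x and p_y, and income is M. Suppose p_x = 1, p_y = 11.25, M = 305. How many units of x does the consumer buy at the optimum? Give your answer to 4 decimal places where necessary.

x* = 10.4721

With perfect complements, no substitution: consume in ratio x:y = 2:5.
Budget: p_x·x + p_y·(5/2)·x = M, so (2·p_x + 5·p_y)·x = 2·M.
Demand: x*(p_x,p_y,M) = 2·M/(2·p_x + 5·p_y), y* = 5·M/(2·p_x + 5·p_y).
Here 2·1 + 5·11.25 = 58.25, giving x* = 10.4721.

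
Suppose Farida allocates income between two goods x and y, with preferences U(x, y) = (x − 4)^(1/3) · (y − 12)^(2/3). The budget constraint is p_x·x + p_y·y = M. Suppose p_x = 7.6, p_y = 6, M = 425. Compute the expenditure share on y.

share on y = 0.6755

Substituting into the budget: x* = 4 + 1/3·(M − 4·p_x − 12·p_y)/p_x, and y* = 12 + 2/3·(…)/p_y.
Discretionary income = 425 − 4·7.6 − 12·6 = 322.6; x* = 4 + 1/3·322.6/7.6 = 18.1491; y* = 12 + 2/3·322.6/6 = 47.8444.
Expenditure on y: 6·47.8444 = 287.0667; share = 0.6755.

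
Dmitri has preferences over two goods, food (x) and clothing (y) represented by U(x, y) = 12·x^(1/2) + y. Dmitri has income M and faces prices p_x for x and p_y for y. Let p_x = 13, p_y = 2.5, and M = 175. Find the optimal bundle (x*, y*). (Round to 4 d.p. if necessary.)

x* = 1.3314, y* = 63.0769

MU_x = 6/√x, MU_y = 1. Tangency: 6/√x = p_x/p_y.
Solve: √x = 6·p_y/p_x, so x*(p_x,p_y) = (6·p_y/p_x)², and y* = (M − p_x·x*)/p_y.
Plugging in: x* = (6·2.5/13)² = 1.3314, y* = 63.0769.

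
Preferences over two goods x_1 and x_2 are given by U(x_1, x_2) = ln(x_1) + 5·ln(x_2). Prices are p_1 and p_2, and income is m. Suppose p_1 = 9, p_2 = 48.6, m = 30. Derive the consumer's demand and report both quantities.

Tangency: MRS = (1/5)·x_2/x_1 = p_1/p_2.
So p_2·x_2 = 5·p_1·x_1; combined with the budget, a share 1/6 of income goes to x_1.
Demand: x_1*(p_1,p_2,m) = 1/6·m/p_1 and x_2* = 5/6·m/p_2.
At p_1=9, p_2=48.6, m=30: x_1* = 1/6·30/9 = 0.5556, x_2* = 0.5144.

x_1* = 0.5556, x_2* = 0.5144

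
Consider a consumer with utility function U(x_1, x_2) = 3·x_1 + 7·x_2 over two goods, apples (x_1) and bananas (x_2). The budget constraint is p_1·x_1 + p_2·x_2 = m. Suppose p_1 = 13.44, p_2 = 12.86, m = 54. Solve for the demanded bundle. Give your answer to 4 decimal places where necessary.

Perfect substitutes: compare marginal utility per dollar. 3/p_1 vs 7/p_2 → 0.2232 vs 0.5443.
x_2 gives more utility per dollar, so spend all income on x_2: x_2* = m/p_2, x_1* = 0.
Numerically: x_1* = 0, x_2* = 4.1991.

x_1* = 0, x_2* = 4.1991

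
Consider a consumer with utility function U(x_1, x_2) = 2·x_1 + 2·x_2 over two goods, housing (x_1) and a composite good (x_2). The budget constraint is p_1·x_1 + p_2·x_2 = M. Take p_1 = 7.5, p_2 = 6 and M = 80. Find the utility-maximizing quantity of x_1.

x_1* = 0

Perfect substitutes: compare marginal utility per dollar. 2/p_1 vs 2/p_2 → 0.2667 vs 0.3333.
x_2 gives more utility per dollar, so spend all income on x_2: x_2* = M/p_2, x_1* = 0.
Numerically: x_1* = 0, x_2* = 13.3333.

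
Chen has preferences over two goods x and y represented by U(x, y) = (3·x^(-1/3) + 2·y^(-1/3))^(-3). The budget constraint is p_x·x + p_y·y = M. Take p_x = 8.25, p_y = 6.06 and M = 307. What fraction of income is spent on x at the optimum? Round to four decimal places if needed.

MU_x ∝ 3·x^(-4/3), MU_y ∝ 2·y^(-4/3), so MRS = (3/2)·(y/x)^(4/3) = p_x/p_y.
Hence y/x = ((2/3)·p_x/p_y)^(1/(4/3)), i.e. raised to the 0.75 power.
With the ratio pinned down, the budget gives x* = M/(p_x + p_y·(y/x)) and y* = (y/x)·x*.
Numerically y/x = 0.92986, so x* = 307/(8.25 + 6.06·0.92986) = 22.1103 and y* = 0.92986·22.1103 = 20.5595.
Expenditure on x: 8.25·22.1103 = 182.4097; share = 0.5942.

share on x = 0.5942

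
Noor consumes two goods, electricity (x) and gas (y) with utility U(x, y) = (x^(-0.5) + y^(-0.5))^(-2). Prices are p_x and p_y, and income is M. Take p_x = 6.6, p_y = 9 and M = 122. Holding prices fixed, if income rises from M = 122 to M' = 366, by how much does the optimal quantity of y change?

MRS = MU_x/MU_y = (y/x)^(1.5). Set equal to p_x/p_y.
Hence y/x = (p_x/p_y)^(1/(1.5)), i.e. raised to the 2/3 power.
With the ratio pinned down, the budget gives x* = M/(p_x + p_y·(y/x)) and y* = (y/x)·x*.
Numerically y/x = 0.813207, so x* = 122/(6.6 + 9·0.813207) = 8.7651 and y* = 0.813207·8.7651 = 7.1278.
At M' = 366: y* = 21.3835. Change: 21.3835 − 7.1278 = 14.2557.

Δy* = 14.2557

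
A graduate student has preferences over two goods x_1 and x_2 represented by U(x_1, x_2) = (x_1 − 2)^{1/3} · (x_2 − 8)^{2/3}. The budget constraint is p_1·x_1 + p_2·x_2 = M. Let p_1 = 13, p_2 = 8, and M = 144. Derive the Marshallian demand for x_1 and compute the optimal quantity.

x_1* = 3.3846

MRS = (1/2)·(x_2−8)/(x_1−2). Tangency with p_1/p_2 gives x_2−8 = 2·(p_1/p_2)·(x_1−2).
Substituting into the budget: x_1* = 2 + 1/3·(M − 2·p_1 − 8·p_2)/p_1, and x_2* = 8 + 2/3·(…)/p_2.
Discretionary income = 144 − 2·13 − 8·8 = 54; x_1* = 2 + 1/3·54/13 = 3.3846.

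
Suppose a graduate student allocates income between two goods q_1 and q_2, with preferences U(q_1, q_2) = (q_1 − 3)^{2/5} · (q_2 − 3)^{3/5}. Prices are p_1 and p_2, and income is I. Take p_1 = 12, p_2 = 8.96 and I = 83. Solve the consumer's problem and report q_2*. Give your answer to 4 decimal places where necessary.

MRS = (2/3)·(q_2−3)/(q_1−3). Tangency with p_1/p_2 gives q_2−3 = (3/2)·(p_1/p_2)·(q_1−3).
Substituting into the budget: q_1* = 3 + 0.4·(I − 3·p_1 − 3·p_2)/p_1, and q_2* = 3 + 0.6·(…)/p_2.
Discretionary income = 83 − 3·12 − 3·8.96 = 20.12; q_2* = 3 + 0.6·20.12/8.96 = 4.3473.

q_2* = 4.3473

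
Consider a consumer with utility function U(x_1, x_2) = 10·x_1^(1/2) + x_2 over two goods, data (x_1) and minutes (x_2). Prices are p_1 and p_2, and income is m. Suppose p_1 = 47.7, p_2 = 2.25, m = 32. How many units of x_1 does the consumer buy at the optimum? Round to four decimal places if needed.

Utility is quasi-linear in x_2; the FOC for x_1 is 5/√x_1 = p_1/p_2.
Thus x_1* = (5·p_2/p_1)² — independent of m — with the rest of income spent on x_2.
Plugging in: x_1* = (5·2.25/47.7)² = 0.0556.

x_1* = 0.0556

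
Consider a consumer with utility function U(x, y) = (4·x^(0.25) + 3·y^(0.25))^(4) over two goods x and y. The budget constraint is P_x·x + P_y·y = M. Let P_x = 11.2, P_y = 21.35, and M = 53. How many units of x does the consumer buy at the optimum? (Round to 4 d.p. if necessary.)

x* = 3.0538

MU_x ∝ 4·x^(-0.75), MU_y ∝ 3·y^(-0.75), so MRS = (4/3)·(y/x)^(0.75) = P_x/P_y.
Hence y/x = ((3/4)·P_x/P_y)^(1/(0.75)), i.e. raised to the 4/3 power.
Substitute y = (y/x)·x into the budget: x* = M/(P_x + P_y·(y/x)).
Numerically y/x = 0.288298, so x* = 53/(11.2 + 21.35·0.288298) = 3.0538.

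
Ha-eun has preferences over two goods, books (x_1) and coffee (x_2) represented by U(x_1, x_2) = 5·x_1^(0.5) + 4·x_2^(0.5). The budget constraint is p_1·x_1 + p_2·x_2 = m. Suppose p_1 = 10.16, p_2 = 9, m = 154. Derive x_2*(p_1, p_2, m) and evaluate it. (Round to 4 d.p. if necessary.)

MRS = MU_x_1/MU_x_2 = (5/4)·(x_2/x_1)^(0.5). Set equal to p_1/p_2.
Solve for the ratio: x_2/x_1 = [(4/5)·p_1/p_2]^(2).
Substitute x_2 = (x_2/x_1)·x_1 into the budget: x_1* = m/(p_1 + p_2·(x_2/x_1)).
Numerically x_2/x_1 = 0.81561, so x_1* = 154/(10.16 + 9·0.81561) = 8.7998 and x_2* = 0.81561·8.7998 = 7.1772.

x_2* = 7.1772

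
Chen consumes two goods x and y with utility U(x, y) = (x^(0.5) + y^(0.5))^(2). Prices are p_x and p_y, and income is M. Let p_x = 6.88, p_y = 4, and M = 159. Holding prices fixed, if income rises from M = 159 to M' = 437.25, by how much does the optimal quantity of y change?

Δy* = 43.9881

MU_x ∝ x^(-0.5), MU_y ∝ y^(-0.5), so MRS = (y/x)^(0.5) = p_x/p_y.
Solve for the ratio: y/x = [p_x/p_y]^(2).
With the ratio pinned down, the budget gives x* = M/(p_x + p_y·(y/x)) and y* = (y/x)·x*.
Numerically y/x = 2.9584, so x* = 159/(6.88 + 4·2.9584) = 8.4965 and y* = 2.9584·8.4965 = 25.136.
At M' = 437.25: y* = 69.1241. Change: 69.1241 − 25.136 = 43.9881.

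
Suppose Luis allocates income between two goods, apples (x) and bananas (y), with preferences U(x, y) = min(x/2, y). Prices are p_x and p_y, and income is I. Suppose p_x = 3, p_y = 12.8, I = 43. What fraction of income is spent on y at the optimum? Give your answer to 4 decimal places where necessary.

share on y = 0.6809

Demand: x*(p_x,p_y,I) = 2·I/(2·p_x + p_y), y* = I/(2·p_x + p_y).
Here 2·3 + 12.8 = 18.8, giving x* = 4.5745 and y* = 2.2872.
Expenditure on y: 12.8·2.2872 = 29.2766; share = 0.6809.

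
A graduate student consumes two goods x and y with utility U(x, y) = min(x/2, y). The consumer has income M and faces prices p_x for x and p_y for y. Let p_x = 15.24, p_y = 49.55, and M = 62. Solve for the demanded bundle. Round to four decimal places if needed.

x* = 1.5494, y* = 0.7747

With perfect complements, no substitution: consume in ratio x:y = 2:1.
Budget: p_x·x + p_y·(1/2)·x = M, so (2·p_x + p_y)·x = 2·M.
Demand: x*(p_x,p_y,M) = 2·M/(2·p_x + p_y), y* = M/(2·p_x + p_y).
Here 2·15.24 + 49.55 = 80.03, giving x* = 1.5494 and y* = 0.7747.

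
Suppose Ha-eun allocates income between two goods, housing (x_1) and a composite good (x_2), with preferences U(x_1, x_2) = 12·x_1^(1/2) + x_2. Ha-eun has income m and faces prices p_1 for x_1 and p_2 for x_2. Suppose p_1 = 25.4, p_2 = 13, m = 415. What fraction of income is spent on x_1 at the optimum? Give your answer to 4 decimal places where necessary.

Utility is quasi-linear in x_2; the FOC for x_1 is 6/√x_1 = p_1/p_2.
Thus x_1* = (6·p_2/p_1)² — independent of m — with the rest of income spent on x_2.
Plugging in: x_1* = (6·13/25.4)² = 9.4302, x_2* = 13.4979.
Expenditure on x_1: 25.4·9.4302 = 239.5276; share = 0.5772.

share on x_1 = 0.5772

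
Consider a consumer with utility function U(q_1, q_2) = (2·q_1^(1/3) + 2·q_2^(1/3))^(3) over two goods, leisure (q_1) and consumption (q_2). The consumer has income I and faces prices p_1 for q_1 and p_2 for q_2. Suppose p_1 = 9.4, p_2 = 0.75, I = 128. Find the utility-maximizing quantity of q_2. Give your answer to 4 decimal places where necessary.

Substitute q_2 = (q_2/q_1)·q_1 into the budget: q_1* = I/(p_1 + p_2·(q_2/q_1)).
Numerically q_2/q_1 = 44.371068, so q_1* = 128/(9.4 + 0.75·44.371068) = 2.9992 and q_2* = 44.371068·2.9992 = 133.0769.

q_2* = 133.0769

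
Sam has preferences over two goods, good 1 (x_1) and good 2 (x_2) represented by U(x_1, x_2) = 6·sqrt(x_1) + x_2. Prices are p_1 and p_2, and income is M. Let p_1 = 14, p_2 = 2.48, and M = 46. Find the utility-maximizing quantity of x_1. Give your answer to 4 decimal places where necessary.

MU_x_1 = 3/√x_1, MU_x_2 = 1. Tangency: 3/√x_1 = p_1/p_2.
Solve: √x_1 = 3·p_2/p_1, so x_1*(p_1,p_2) = (3·p_2/p_1)², and x_2* = (M − p_1·x_1*)/p_2.
Plugging in: x_1* = (3·2.48/14)² = 0.2824.

x_1* = 0.2824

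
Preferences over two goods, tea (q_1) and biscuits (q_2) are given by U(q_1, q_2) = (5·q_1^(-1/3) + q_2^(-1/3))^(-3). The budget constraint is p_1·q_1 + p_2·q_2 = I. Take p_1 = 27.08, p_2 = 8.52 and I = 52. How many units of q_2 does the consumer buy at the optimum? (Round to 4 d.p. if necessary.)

q_2* = 1.1169

From the CES first-order condition, 5·(q_2/q_1)^(4/3) = p_1/p_2.
Solve for the ratio: q_2/q_1 = [(1/5)·p_1/p_2]^(0.75).
With the ratio pinned down, the budget gives q_1* = I/(p_1 + p_2·(q_2/q_1)) and q_2* = (q_2/q_1)·q_1*.
Numerically q_2/q_1 = 0.711917, so q_1* = 52/(27.08 + 8.52·0.711917) = 1.5688 and q_2* = 0.711917·1.5688 = 1.1169.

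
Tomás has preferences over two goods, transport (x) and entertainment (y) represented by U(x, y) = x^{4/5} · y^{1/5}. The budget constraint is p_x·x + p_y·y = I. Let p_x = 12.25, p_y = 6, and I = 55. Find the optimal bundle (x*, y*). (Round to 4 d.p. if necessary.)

x* = 3.5918, y* = 1.8333

MU_x/MU_y = (0.8·y)/(0.2·x); tangency sets this equal to p_x/p_y.
Rearranging, p_y·y = (1/4)·p_x·x. Substituting into the budget gives p_x·x·(1 + (1/4)) = I.
Demand: x*(p_x,p_y,I) = 0.8·I/p_x and y* = 0.2·I/p_y.
At p_x=12.25, p_y=6, I=55: x* = 0.8·55/12.25 = 3.5918, y* = 1.8333.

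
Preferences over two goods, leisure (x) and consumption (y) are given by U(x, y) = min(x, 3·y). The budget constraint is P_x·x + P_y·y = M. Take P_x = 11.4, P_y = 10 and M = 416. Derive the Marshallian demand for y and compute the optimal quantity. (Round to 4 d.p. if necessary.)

Demand: x*(P_x,P_y,M) = 3·M/(3·P_x + P_y), y* = M/(3·P_x + P_y).
Here 3·11.4 + 10 = 44.2, giving y* = 9.4118.

y* = 9.4118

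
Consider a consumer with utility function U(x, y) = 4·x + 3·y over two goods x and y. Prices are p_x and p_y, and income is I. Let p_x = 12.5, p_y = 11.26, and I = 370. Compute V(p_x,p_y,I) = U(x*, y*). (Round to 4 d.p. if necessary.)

V = 118.4

Linear utility — the consumer picks whichever good has higher MU/price: 4/12.5 = 0.32 vs 3/11.26 = 0.2664.
x gives more utility per dollar, so spend all income on x: x* = I/p_x, y* = 0.
Numerically: x* = 29.6, y* = 0.
Utility at the optimum: U(29.6, 0) = 118.4.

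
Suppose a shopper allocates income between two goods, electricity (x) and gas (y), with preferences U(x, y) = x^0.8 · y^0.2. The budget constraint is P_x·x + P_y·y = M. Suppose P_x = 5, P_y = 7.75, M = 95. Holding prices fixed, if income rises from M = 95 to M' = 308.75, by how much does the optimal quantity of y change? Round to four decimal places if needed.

Δy* = 5.5161

MU_x/MU_y = (0.8·y)/(0.2·x); tangency sets this equal to P_x/P_y.
So 0.8·P_y·y = 0.2·P_x·x; combined with the budget, a share 0.8 of income goes to x.
Demand: x*(P_x,P_y,M) = 0.8·M/P_x and y* = 0.2·M/P_y.
At P_x=5, P_y=7.75, M=95: y* = 0.2·95/7.75 = 2.4516.
At M' = 308.75: y* = 7.9677. Change: 7.9677 − 2.4516 = 5.5161.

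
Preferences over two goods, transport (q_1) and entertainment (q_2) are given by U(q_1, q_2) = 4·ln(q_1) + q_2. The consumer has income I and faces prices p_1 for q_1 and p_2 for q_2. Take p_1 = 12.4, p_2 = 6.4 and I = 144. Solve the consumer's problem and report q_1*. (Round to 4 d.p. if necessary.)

q_1* = 2.0645

Set MRS = p_1/p_2: (4/q_1)/1 = p_1/p_2.
So q_1*(p_1,p_2) = 4·p_2/p_1, independent of income; and q_2* = (I − 4·p_2)/p_2.
At the given prices: q_1* = 4·6.4/12.4 = 2.0645.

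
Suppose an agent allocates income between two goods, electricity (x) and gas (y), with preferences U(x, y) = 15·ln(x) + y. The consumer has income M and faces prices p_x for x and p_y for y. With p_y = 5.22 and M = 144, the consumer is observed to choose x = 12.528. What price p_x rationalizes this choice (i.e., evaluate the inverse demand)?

Set MRS = p_x/p_y: (15/x)/1 = p_x/p_y.
So x*(p_x,p_y) = 15·p_y/p_x, independent of income; and y* = (M − 15·p_y)/p_y.
Set x* = 12.528 in the demand function and solve for p_x: p_x = 6.25.

p_x = 6.25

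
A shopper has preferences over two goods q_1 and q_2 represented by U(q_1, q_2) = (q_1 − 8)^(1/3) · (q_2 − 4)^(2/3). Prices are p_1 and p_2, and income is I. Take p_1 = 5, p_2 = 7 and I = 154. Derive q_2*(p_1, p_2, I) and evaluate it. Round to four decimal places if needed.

q_2* = 12.1905

MRS = (1/2)·(q_2−4)/(q_1−8). Tangency with p_1/p_2 gives q_2−4 = 2·(p_1/p_2)·(q_1−8).
After buying the subsistence bundle (8, 4), a share 1/3 of the remaining income goes to q_1: q_1* = 8 + 1/3·(I − 8p_1 − 4p_2)/p_1.
Discretionary income = 154 − 8·5 − 4·7 = 86; q_2* = 4 + 2/3·86/7 = 12.1905.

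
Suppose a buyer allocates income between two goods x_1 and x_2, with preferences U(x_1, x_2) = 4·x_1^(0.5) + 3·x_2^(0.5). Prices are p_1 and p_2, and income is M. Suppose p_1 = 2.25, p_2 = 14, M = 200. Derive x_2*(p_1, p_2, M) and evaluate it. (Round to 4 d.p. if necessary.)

x_2* = 1.1844

From the CES first-order condition, (4/3)·(x_2/x_1)^(0.5) = p_1/p_2.
Solve for the ratio: x_2/x_1 = [(3/4)·p_1/p_2]^(2).
Substitute x_2 = (x_2/x_1)·x_1 into the budget: x_1* = M/(p_1 + p_2·(x_2/x_1)).
Numerically x_2/x_1 = 0.014529, so x_1* = 200/(2.25 + 14·0.014529) = 81.5194 and x_2* = 0.014529·81.5194 = 1.1844.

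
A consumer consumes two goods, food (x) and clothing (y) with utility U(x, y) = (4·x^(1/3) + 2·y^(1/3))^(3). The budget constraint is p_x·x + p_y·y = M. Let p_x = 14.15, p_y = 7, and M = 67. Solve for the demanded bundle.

MU_x ∝ 4·x^(-2/3), MU_y ∝ 2·y^(-2/3), so MRS = 2·(y/x)^(2/3) = p_x/p_y.
Solve for the ratio: y/x = [(1/2)·p_x/p_y]^(1.5).
With the ratio pinned down, the budget gives x* = M/(p_x + p_y·(y/x)) and y* = (y/x)·x*.
Numerically y/x = 1.016114, so x* = 67/(14.15 + 7·1.016114) = 3.151 and y* = 1.016114·3.151 = 3.2018.

x* = 3.151, y* = 3.2018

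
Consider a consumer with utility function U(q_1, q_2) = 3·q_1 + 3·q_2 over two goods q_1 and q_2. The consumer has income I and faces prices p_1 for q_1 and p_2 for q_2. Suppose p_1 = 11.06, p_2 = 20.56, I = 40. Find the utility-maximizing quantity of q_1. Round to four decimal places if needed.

Perfect substitutes: compare marginal utility per dollar. 3/p_1 vs 3/p_2 → 0.2712 vs 0.1459.
q_1 gives more utility per dollar, so spend all income on q_1: q_1* = I/p_1, q_2* = 0.
Numerically: q_1* = 3.6166, q_2* = 0.

q_1* = 3.6166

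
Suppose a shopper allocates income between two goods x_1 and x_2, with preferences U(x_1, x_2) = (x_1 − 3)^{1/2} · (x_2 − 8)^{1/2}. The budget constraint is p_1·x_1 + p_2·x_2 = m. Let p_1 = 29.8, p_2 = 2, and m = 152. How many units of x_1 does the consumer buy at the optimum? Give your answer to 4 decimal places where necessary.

Let x_1' = x_1−3, x_2' = x_2−8. MRS = x_2'/x_1' = p_1/p_2.
After buying the subsistence bundle (3, 8), a share 0.5 of the remaining income goes to x_1: x_1* = 3 + 0.5·(m − 3p_1 − 8p_2)/p_1.
Discretionary income = 152 − 3·29.8 − 8·2 = 46.6; x_1* = 3 + 0.5·46.6/29.8 = 3.7819.

x_1* = 3.7819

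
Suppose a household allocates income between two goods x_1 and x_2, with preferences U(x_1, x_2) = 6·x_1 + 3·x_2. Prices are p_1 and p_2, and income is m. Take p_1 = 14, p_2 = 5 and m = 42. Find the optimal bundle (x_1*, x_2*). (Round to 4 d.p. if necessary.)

x_1* = 0, x_2* = 8.4

Numerically: x_1* = 0, x_2* = 8.4.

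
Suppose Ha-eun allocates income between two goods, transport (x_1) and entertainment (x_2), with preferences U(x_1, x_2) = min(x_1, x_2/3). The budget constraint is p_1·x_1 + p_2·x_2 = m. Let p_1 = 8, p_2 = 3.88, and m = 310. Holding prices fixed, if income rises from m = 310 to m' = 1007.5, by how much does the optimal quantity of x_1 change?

Δx_1* = 35.5143

With perfect complements, no substitution: consume in ratio x_1:x_2 = 1:3.
Budget: p_1·x_1 + p_2·3·x_1 = m, so (p_1 + 3·p_2)·x_1 = m.
Demand: x_1*(p_1,p_2,m) = m/(p_1 + 3·p_2), x_2* = 3·m/(p_1 + 3·p_2).
Here 8 + 3·3.88 = 19.64, giving x_1* = 15.7841.
At m' = 1007.5: x_1* = 51.2984. Change: 51.2984 − 15.7841 = 35.5143.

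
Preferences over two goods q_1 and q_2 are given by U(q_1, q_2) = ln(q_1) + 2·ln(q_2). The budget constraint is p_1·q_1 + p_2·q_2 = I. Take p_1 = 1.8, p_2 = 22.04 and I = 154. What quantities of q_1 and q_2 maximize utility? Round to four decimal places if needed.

MU_q_1/MU_q_2 = (q_2)/(2·q_1); tangency sets this equal to p_1/p_2.
Rearranging, p_2·q_2 = 2·p_1·q_1. Substituting into the budget gives p_1·q_1·(1 + 2) = I.
Demand: q_1*(p_1,p_2,I) = 1/3·I/p_1 and q_2* = 2/3·I/p_2.
At p_1=1.8, p_2=22.04, I=154: q_1* = 1/3·154/1.8 = 28.5185, q_2* = 4.6582.

q_1* = 28.5185, q_2* = 4.6582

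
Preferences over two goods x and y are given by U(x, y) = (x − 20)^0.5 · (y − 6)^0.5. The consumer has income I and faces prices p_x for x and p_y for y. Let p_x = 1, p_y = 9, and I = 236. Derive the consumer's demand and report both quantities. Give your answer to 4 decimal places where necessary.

x* = 101, y* = 15

Let x' = x−20, y' = y−6. MRS = y'/x' = p_x/p_y.
After buying the subsistence bundle (20, 6), a share 0.5 of the remaining income goes to x: x* = 20 + 0.5·(I − 20p_x − 6p_y)/p_x.
Discretionary income = 236 − 20·1 − 6·9 = 162; x* = 20 + 0.5·162/1 = 101; y* = 6 + 0.5·162/9 = 15.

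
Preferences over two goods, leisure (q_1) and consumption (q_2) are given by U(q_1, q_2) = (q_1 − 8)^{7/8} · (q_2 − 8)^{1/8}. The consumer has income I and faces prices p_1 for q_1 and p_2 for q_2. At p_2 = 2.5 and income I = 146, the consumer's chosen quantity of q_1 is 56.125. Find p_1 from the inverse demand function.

Let q_1' = q_1−8, q_2' = q_2−8. MRS = 7·q_2'/q_1' = p_1/p_2.
After buying the subsistence bundle (8, 8), a share 0.875 of the remaining income goes to q_1: q_1* = 8 + 0.875·(I − 8p_1 − 8p_2)/p_1.
Set q_1* = 56.125 in the demand function and solve for p_1: p_1 = 2.

p_1 = 2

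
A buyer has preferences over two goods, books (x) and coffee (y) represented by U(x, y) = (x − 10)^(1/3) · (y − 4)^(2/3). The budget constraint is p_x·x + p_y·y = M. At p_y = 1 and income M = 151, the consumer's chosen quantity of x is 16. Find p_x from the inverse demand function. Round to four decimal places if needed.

MRS = (1/2)·(y−4)/(x−10). Tangency with p_x/p_y gives y−4 = 2·(p_x/p_y)·(x−10).
Substituting into the budget: x* = 10 + 1/3·(M − 10·p_x − 4·p_y)/p_x, and y* = 4 + 2/3·(…)/p_y.
Set x* = 16 in the demand function and solve for p_x: p_x = 5.25.

p_x = 5.25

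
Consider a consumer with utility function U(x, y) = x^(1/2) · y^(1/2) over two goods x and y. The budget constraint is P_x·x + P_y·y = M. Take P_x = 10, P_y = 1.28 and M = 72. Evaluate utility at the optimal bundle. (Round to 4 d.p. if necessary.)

V = 10.0623

The MRS is y/x. Set MRS = P_x/P_y.
So 0.5·P_y·y = 0.5·P_x·x; combined with the budget, a share 0.5 of income goes to x.
Demand: x*(P_x,P_y,M) = 0.5·M/P_x and y* = 0.5·M/P_y.
At P_x=10, P_y=1.28, M=72: x* = 0.5·72/10 = 3.6, y* = 28.125.
Utility at the optimum: U(3.6, 28.125) = 10.0623.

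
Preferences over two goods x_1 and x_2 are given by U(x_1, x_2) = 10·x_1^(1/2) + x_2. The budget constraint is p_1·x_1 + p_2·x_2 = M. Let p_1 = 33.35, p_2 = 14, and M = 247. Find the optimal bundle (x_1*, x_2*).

Solve: √x_1 = 5·p_2/p_1, so x_1*(p_1,p_2) = (5·p_2/p_1)², and x_2* = (M − p_1·x_1*)/p_2.
Plugging in: x_1* = (5·14/33.35)² = 4.4056, x_2* = 7.1481.

x_1* = 4.4056, x_2* = 7.1481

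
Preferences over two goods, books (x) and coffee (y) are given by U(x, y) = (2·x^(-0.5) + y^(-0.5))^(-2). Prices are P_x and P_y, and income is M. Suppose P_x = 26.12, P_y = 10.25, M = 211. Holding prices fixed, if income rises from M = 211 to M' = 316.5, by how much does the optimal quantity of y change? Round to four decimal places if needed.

Δy* = 3.2487

MU_x ∝ 2·x^(-1.5), MU_y ∝ y^(-1.5), so MRS = 2·(y/x)^(1.5) = P_x/P_y.
Solve for the ratio: y/x = [(1/2)·P_x/P_y]^(2/3).
Substitute y = (y/x)·x into the budget: x* = M/(P_x + P_y·(y/x)).
Numerically y/x = 1.175293, so x* = 211/(26.12 + 10.25·1.175293) = 5.5284 and y* = 1.175293·5.5284 = 6.4975.
At M' = 316.5: y* = 9.7462. Change: 9.7462 − 6.4975 = 3.2487.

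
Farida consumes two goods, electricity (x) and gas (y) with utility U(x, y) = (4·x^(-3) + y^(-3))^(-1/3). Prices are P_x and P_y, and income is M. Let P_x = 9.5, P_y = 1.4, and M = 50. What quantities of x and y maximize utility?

MRS = MU_x/MU_y = 4·(y/x)^(4). Set equal to P_x/P_y.
Solve for the ratio: y/x = [(1/4)·P_x/P_y]^(0.25).
Substitute y = (y/x)·x into the budget: x* = M/(P_x + P_y·(y/x)).
Numerically y/x = 1.141258, so x* = 50/(9.5 + 1.4·1.141258) = 4.5054 and y* = 1.141258·4.5054 = 5.1418.

x* = 4.5054, y* = 5.1418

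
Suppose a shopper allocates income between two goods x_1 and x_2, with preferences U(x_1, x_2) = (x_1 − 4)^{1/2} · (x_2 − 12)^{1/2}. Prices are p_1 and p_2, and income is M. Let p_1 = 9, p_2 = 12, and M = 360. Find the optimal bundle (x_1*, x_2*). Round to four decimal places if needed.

x_1* = 14, x_2* = 19.5

Substituting into the budget: x_1* = 4 + 0.5·(M − 4·p_1 − 12·p_2)/p_1, and x_2* = 12 + 0.5·(…)/p_2.
Discretionary income = 360 − 4·9 − 12·12 = 180; x_1* = 4 + 0.5·180/9 = 14; x_2* = 12 + 0.5·180/12 = 19.5.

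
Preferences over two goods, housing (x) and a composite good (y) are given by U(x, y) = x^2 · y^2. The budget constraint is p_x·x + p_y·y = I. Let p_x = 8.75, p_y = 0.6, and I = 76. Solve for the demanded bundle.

x* = 4.3429, y* = 63.3333

Tangency: MRS = y/x = p_x/p_y.
So 2·p_y·y = 2·p_x·x; combined with the budget, a share 0.5 of income goes to x.
Demand: x*(p_x,p_y,I) = 0.5·I/p_x and y* = 0.5·I/p_y.
At p_x=8.75, p_y=0.6, I=76: x* = 0.5·76/8.75 = 4.3429, y* = 63.3333.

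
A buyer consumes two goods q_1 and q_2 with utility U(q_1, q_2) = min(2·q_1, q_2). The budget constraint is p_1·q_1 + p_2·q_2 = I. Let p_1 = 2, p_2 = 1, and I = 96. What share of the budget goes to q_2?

Leontief preferences: the optimum is at the kink where q_1/1 = q_2/2, i.e. q_2 = 2·q_1.
Budget: p_1·q_1 + p_2·2·q_1 = I, so (p_1 + 2·p_2)·q_1 = I.
Demand: q_1*(p_1,p_2,I) = I/(p_1 + 2·p_2), q_2* = 2·I/(p_1 + 2·p_2).
Here 2 + 2·1 = 4, giving q_1* = 24 and q_2* = 48.
Expenditure on q_2: 1·48 = 48; share = 0.5.

share on q_2 = 0.5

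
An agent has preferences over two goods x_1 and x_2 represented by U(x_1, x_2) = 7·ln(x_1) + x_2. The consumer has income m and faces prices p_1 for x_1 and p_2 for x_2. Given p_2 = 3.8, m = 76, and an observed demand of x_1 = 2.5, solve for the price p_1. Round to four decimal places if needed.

p_1 = 10.64

MU_x_1 = 7/x_1, MU_x_2 = 1. Tangency: 7/x_1 = p_1/p_2.
So x_1*(p_1,p_2) = 7·p_2/p_1, independent of income; and x_2* = (m − 7·p_2)/p_2.
Set x_1* = 2.5 in the demand function and solve for p_1: p_1 = 10.64.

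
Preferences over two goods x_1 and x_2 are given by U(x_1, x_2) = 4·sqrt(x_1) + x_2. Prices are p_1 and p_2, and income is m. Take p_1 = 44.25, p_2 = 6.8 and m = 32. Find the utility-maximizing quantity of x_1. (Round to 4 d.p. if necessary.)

x_1* = 0.0945

Set MRS = p_1/p_2: 2·x_1^(−1/2) = p_1/p_2.
Solve: √x_1 = 2·p_2/p_1, so x_1*(p_1,p_2) = (2·p_2/p_1)², and x_2* = (m − p_1·x_1*)/p_2.
Plugging in: x_1* = (2·6.8/44.25)² = 0.0945.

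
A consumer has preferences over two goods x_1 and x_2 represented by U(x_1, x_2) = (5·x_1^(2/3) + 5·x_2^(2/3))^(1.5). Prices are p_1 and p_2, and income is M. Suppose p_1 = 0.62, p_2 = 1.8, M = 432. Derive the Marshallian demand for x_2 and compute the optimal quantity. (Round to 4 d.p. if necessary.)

x_2* = 25.4541

MRS = MU_x_1/MU_x_2 = (x_2/x_1)^(1/3). Set equal to p_1/p_2.
Solve for the ratio: x_2/x_1 = [p_1/p_2]^(3).
Substitute x_2 = (x_2/x_1)·x_1 into the budget: x_1* = M/(p_1 + p_2·(x_2/x_1)).
Numerically x_2/x_1 = 0.040866, so x_1* = 432/(0.62 + 1.8·0.040866) = 622.8751 and x_2* = 0.040866·622.8751 = 25.4541.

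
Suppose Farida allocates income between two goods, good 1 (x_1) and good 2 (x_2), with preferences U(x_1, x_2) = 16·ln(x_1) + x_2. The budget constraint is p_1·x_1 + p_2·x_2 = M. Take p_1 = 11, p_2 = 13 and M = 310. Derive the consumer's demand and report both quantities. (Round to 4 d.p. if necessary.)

x_1* = 18.9091, x_2* = 7.8462

MU_x_1 = 16/x_1, MU_x_2 = 1. Tangency: 16/x_1 = p_1/p_2.
So x_1*(p_1,p_2) = 16·p_2/p_1, independent of income; and x_2* = (M − 16·p_2)/p_2.
At the given prices: x_1* = 16·13/11 = 18.9091, and x_2* = 7.8462.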